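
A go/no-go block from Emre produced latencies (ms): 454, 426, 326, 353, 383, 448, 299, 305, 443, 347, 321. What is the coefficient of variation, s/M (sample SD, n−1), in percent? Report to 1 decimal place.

n = 11, Σ = 4105, M = 373.1818
Σ(x−M)² = 36083.636; s = √(36083.636/10) = 60.0697
CV = 60.0697 / 373.1818 = 0.16097 = 16.097%

16.1%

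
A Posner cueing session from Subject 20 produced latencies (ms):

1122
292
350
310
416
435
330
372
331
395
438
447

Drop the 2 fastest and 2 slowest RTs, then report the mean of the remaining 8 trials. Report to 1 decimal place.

Sorted: 292, 310, 330, 331, 350, 372, 395, 416, 435, 438, 447, 1122
Drop lowest 2 (292, 310) and highest 2 (447, 1122)
Remaining (n=8): Σ = 3067, mean = 3067/8 = 383.375

383.4 ms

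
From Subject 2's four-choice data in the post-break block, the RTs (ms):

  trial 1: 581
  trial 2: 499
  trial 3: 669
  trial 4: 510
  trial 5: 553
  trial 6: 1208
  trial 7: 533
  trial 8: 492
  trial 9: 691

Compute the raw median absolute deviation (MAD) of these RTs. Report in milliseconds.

54 ms

Sorted: 492, 499, 510, 533, 553, 581, 669, 691, 1208 → median = 553
|x − 553|: 28, 54, 116, 43, 0, 655, 20, 61, 138
Sorted deviations: 0, 20, 28, 43, 54, 61, 116, 138, 655 → MAD = 54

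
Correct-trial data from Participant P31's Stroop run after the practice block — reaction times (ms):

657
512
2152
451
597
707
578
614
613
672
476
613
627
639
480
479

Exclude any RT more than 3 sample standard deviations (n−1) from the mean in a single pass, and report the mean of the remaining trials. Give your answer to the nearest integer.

n = 16, ΣRT = 10867, M = 679.188
Σ(x−M)² = 2405894.44; s = √(2405894.44/15) = 400.491
Cutoffs: 679.188 ± 3·400.491 → [-522.3, 1880.7]
Outside: 2152 → excluded.
Retained (n=15): Σ = 8715, mean = 8715/15 = 581.000

581 ms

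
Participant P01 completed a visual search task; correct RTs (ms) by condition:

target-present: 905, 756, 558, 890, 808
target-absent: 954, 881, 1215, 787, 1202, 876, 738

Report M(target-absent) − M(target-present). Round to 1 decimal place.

167.0 ms

M(target-present) = 3917/5 = 783.400
M(target-absent) = 6653/7 = 950.429
Difference = 950.429 − 783.400 = 167.029 ms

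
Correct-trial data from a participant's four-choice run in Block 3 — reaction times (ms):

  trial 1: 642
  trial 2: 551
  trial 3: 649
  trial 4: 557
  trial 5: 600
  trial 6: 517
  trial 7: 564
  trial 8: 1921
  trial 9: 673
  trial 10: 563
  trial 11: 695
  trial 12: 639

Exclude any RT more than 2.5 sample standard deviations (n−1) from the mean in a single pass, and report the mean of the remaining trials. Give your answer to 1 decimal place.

604.5 ms

n = 12, ΣRT = 8571, M = 714.250
Σ(x−M)² = 1622248.25; s = √(1622248.25/11) = 384.027
Cutoffs: 714.250 ± 2.5·384.027 → [-245.8, 1674.3]
Outside: 1921 → excluded.
Retained (n=11): Σ = 6650, mean = 6650/11 = 604.545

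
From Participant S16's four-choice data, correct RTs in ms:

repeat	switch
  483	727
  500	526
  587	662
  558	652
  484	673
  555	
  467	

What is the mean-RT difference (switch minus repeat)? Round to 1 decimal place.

128.9 ms

M(repeat) = 3634/7 = 519.143
M(switch) = 3240/5 = 648.000
Difference = 648.000 − 519.143 = 128.857 ms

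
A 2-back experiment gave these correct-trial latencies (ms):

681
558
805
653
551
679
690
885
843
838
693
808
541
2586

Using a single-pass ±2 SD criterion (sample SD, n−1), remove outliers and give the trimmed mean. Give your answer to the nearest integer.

710 ms

n = 14, ΣRT = 11811, M = 843.643
Σ(x−M)² = 3435343.21; s = √(3435343.21/13) = 514.060
Cutoffs: 843.643 ± 2·514.060 → [-184.5, 1871.8]
Outside: 2586 → excluded.
Retained (n=13): Σ = 9225, mean = 9225/13 = 709.615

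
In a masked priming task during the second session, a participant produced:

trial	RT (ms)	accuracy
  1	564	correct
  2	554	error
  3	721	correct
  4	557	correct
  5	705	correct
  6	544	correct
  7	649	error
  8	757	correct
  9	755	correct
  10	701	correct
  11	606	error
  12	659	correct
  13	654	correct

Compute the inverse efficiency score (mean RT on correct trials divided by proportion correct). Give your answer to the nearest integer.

Correct trials (n=10): 564, 721, 557, 705, 544, 757, 755, 701, 659, 654
Mean correct RT = 6617/10 = 661.7000 ms
Proportion correct = 10/13
IES = 661.7000 / (10/13) = 860.210 ms

860 ms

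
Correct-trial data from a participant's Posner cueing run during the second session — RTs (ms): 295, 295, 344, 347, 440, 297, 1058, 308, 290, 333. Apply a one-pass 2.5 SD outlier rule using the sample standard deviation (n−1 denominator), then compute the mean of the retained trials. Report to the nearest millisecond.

n = 10, ΣRT = 4007, M = 400.700
Σ(x−M)² = 498216.10; s = √(498216.10/9) = 235.281
Cutoffs: 400.700 ± 2.5·235.281 → [-187.5, 988.9]
Outside: 1058 → excluded.
Retained (n=9): Σ = 2949, mean = 2949/9 = 327.667

328 ms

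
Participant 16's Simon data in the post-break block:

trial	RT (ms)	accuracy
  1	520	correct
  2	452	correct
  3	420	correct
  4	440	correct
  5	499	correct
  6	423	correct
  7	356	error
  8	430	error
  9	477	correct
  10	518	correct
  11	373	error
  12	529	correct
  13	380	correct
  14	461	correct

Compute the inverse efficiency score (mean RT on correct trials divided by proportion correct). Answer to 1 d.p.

592.3 ms

Correct trials (n=11): 520, 452, 420, 440, 499, 423, 477, 518, 529, 380, 461
Mean correct RT = 5119/11 = 465.3636 ms
Proportion correct = 11/14
IES = 465.3636 / (11/14) = 592.281 ms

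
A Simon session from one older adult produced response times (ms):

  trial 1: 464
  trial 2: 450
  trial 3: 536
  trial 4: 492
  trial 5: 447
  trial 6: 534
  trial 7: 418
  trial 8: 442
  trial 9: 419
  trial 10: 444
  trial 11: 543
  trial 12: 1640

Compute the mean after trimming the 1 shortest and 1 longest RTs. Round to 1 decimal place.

477.1 ms

Sorted: 418, 419, 442, 444, 447, 450, 464, 492, 534, 536, 543, 1640
Drop lowest 1 (418) and highest 1 (1640)
Remaining (n=10): Σ = 4771, mean = 4771/10 = 477.100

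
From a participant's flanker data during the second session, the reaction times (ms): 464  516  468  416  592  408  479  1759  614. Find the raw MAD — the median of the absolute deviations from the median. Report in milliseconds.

63 ms

Sorted: 408, 416, 464, 468, 479, 516, 592, 614, 1759 → median = 479
|x − 479|: 15, 37, 11, 63, 113, 71, 0, 1280, 135
Sorted deviations: 0, 11, 15, 37, 63, 71, 113, 135, 1280 → MAD = 63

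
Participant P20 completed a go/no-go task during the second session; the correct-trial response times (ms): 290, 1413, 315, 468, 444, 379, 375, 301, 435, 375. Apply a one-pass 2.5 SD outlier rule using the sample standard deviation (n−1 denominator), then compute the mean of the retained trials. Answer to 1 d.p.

n = 10, ΣRT = 4795, M = 479.500
Σ(x−M)² = 1001568.50; s = √(1001568.50/9) = 333.595
Cutoffs: 479.500 ± 2.5·333.595 → [-354.5, 1313.5]
Outside: 1413 → excluded.
Retained (n=9): Σ = 3382, mean = 3382/9 = 375.778

375.8 ms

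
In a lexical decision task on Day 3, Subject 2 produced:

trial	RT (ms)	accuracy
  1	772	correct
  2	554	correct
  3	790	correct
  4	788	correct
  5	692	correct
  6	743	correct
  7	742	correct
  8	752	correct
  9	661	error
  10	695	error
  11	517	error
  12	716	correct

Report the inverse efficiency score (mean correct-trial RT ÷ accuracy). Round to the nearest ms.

Correct trials (n=9): 772, 554, 790, 788, 692, 743, 742, 752, 716
Mean correct RT = 6549/9 = 727.6667 ms
Proportion correct = 9/12
IES = 727.6667 / (9/12) = 970.222 ms

970 ms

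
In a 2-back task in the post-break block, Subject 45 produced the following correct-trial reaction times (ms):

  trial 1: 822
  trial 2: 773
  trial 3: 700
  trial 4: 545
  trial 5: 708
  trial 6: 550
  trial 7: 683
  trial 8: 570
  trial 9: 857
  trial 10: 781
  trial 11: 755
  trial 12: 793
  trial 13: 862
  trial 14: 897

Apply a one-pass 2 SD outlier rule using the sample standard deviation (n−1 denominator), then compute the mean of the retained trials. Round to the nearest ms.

n = 14, ΣRT = 10296, M = 735.429
Σ(x−M)² = 174355.43; s = √(174355.43/13) = 115.810
Cutoffs: 735.429 ± 2·115.810 → [503.8, 967.0]
No RTs fall outside the cutoffs; all 14 retained. Mean = 10296/14 = 735.429

735 ms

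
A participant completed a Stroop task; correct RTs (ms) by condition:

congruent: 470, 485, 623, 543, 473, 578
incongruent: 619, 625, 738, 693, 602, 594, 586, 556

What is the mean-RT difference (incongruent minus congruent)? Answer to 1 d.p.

M(congruent) = 3172/6 = 528.667
M(incongruent) = 5013/8 = 626.625
Difference = 626.625 − 528.667 = 97.958 ms

98.0 ms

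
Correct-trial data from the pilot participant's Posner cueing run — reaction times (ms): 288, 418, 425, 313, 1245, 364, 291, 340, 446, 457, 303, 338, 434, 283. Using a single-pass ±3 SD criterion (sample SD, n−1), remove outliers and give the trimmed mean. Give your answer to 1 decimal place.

361.5 ms

n = 14, ΣRT = 5945, M = 424.643
Σ(x−M)² = 776825.21; s = √(776825.21/13) = 244.450
Cutoffs: 424.643 ± 3·244.450 → [-308.7, 1158.0]
Outside: 1245 → excluded.
Retained (n=13): Σ = 4700, mean = 4700/13 = 361.538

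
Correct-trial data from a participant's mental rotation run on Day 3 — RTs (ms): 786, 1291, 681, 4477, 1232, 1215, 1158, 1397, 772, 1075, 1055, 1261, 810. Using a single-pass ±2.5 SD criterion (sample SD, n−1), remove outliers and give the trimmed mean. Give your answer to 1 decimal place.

1061.1 ms

n = 13, ΣRT = 17210, M = 1323.846
Σ(x−M)² = 11405851.69; s = √(11405851.69/12) = 974.930
Cutoffs: 1323.846 ± 2.5·974.930 → [-1113.5, 3761.2]
Outside: 4477 → excluded.
Retained (n=12): Σ = 12733, mean = 12733/12 = 1061.083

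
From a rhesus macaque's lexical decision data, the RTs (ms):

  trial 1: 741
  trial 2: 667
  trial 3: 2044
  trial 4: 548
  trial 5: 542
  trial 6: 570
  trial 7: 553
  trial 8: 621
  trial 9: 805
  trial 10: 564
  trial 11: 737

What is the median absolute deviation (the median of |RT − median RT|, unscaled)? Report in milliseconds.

73 ms

Sorted: 542, 548, 553, 564, 570, 621, 667, 737, 741, 805, 2044 → median = 621
|x − 621|: 120, 46, 1423, 73, 79, 51, 68, 0, 184, 57, 116
Sorted deviations: 0, 46, 51, 57, 68, 73, 79, 116, 120, 184, 1423 → MAD = 73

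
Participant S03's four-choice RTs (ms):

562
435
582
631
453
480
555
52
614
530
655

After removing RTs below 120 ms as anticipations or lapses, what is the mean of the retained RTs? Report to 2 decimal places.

Excluded: 52
Retained (n=10): Σ = 5497
Mean = 5497/10 = 549.7000

549.70 ms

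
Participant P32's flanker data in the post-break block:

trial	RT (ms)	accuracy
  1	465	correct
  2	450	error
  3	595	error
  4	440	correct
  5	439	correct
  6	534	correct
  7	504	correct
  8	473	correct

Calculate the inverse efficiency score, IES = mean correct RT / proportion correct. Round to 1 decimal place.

634.4 ms

Correct trials (n=6): 465, 440, 439, 534, 504, 473
Mean correct RT = 2855/6 = 475.8333 ms
Proportion correct = 6/8
IES = 475.8333 / (6/8) = 634.444 ms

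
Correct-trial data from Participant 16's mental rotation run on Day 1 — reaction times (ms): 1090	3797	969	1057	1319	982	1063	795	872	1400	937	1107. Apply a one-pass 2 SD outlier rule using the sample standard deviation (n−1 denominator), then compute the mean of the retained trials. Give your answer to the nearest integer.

1054 ms

n = 12, ΣRT = 15388, M = 1282.333
Σ(x−M)² = 7218854.67; s = √(7218854.67/11) = 810.098
Cutoffs: 1282.333 ± 2·810.098 → [-337.9, 2902.5]
Outside: 3797 → excluded.
Retained (n=11): Σ = 11591, mean = 11591/11 = 1053.727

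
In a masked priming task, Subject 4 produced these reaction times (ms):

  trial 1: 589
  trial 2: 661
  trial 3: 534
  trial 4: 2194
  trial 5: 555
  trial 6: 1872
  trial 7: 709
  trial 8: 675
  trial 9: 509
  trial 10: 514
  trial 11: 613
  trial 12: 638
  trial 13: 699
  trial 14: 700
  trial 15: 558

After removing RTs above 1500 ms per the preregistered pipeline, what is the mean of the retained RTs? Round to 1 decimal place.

611.8 ms

Excluded: 1872, 2194
Retained (n=13): Σ = 7954
Mean = 7954/13 = 611.8462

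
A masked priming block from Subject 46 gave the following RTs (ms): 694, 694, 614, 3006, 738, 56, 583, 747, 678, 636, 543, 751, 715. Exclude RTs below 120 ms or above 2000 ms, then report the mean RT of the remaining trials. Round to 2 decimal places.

Excluded: 56, 3006
Retained (n=11): Σ = 7393
Mean = 7393/11 = 672.0909

672.09 ms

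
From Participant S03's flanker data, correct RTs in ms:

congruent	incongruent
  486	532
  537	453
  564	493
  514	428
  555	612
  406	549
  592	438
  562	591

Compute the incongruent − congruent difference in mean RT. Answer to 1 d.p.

M(congruent) = 4216/8 = 527.000
M(incongruent) = 4096/8 = 512.000
Difference = 512.000 − 527.000 = -15.000 ms

-15.0 ms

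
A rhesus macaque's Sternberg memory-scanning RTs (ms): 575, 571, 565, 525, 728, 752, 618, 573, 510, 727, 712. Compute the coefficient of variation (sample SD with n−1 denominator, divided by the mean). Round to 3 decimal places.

0.143

n = 11, Σ = 6856, M = 623.2727
Σ(x−M)² = 79672.182; s = √(79672.182/10) = 89.2593
CV = 89.2593 / 623.2727 = 0.14321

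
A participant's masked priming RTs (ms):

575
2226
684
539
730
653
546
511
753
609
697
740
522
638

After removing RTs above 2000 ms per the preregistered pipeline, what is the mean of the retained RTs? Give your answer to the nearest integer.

631 ms

Excluded: 2226
Retained (n=13): Σ = 8197
Mean = 8197/13 = 630.5385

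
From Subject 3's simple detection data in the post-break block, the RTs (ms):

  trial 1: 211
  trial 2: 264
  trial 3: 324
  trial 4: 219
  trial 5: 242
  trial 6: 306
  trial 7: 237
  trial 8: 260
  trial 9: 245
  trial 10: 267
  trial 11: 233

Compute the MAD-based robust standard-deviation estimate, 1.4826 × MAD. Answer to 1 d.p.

Sorted: 211, 219, 233, 237, 242, 245, 260, 264, 267, 306, 324 → median = 245
|x − 245| sorted: 0, 3, 8, 12, 15, 19, 22, 26, 34, 61, 79 → MAD = 19
Robust SD ≈ 1.4826 × 19 = 28.169

28.2 ms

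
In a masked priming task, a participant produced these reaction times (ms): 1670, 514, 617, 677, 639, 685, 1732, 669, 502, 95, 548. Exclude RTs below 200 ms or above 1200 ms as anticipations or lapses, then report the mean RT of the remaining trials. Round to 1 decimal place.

606.4 ms

Excluded: 95, 1670, 1732
Retained (n=8): Σ = 4851
Mean = 4851/8 = 606.3750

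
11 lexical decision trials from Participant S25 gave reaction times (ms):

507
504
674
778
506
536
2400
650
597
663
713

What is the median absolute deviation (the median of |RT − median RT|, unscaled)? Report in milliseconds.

114 ms

Sorted: 504, 506, 507, 536, 597, 650, 663, 674, 713, 778, 2400 → median = 650
|x − 650|: 143, 146, 24, 128, 144, 114, 1750, 0, 53, 13, 63
Sorted deviations: 0, 13, 24, 53, 63, 114, 128, 143, 144, 146, 1750 → MAD = 114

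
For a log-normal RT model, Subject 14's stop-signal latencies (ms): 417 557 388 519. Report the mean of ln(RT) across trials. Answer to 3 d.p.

6.142

ln(RT): 6.0331, 6.3226, 5.9610, 6.2519
Σ ln(RT) = 24.5686
Mean = 24.5686/4 = 6.14214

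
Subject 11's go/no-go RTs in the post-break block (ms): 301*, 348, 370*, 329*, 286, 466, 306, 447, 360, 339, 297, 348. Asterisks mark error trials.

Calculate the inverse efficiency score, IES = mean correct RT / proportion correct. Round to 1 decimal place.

473.6 ms

Correct trials (n=9): 348, 286, 466, 306, 447, 360, 339, 297, 348
Mean correct RT = 3197/9 = 355.2222 ms
Proportion correct = 9/12
IES = 355.2222 / (9/12) = 473.630 ms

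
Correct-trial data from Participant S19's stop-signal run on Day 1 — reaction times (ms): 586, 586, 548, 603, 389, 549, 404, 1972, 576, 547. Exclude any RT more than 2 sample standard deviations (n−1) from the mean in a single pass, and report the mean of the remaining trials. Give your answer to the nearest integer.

532 ms

n = 10, ΣRT = 6760, M = 676.000
Σ(x−M)² = 1916652.00; s = √(1916652.00/9) = 461.477
Cutoffs: 676.000 ± 2·461.477 → [-247.0, 1599.0]
Outside: 1972 → excluded.
Retained (n=9): Σ = 4788, mean = 4788/9 = 532.000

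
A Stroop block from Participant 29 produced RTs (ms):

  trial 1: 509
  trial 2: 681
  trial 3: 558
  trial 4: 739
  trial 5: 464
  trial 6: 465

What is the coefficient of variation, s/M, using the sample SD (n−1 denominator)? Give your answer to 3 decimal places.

n = 6, Σ = 3416, M = 569.3333
Σ(x−M)² = 67005.333; s = √(67005.333/5) = 115.7630
CV = 115.7630 / 569.3333 = 0.20333

0.203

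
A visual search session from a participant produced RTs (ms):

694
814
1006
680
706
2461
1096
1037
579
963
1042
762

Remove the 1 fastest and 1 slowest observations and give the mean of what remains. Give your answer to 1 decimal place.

880.0 ms

Sorted: 579, 680, 694, 706, 762, 814, 963, 1006, 1037, 1042, 1096, 2461
Drop lowest 1 (579) and highest 1 (2461)
Remaining (n=10): Σ = 8800, mean = 8800/10 = 880.000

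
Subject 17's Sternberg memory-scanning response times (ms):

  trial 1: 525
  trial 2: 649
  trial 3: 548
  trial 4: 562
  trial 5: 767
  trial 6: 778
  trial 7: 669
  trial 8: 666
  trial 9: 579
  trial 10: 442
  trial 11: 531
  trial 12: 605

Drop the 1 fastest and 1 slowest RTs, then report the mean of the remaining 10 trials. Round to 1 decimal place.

610.1 ms

Sorted: 442, 525, 531, 548, 562, 579, 605, 649, 666, 669, 767, 778
Drop lowest 1 (442) and highest 1 (778)
Remaining (n=10): Σ = 6101, mean = 6101/10 = 610.100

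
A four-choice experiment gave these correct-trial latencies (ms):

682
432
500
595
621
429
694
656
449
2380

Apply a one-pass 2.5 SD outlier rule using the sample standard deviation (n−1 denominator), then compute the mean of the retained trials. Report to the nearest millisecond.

n = 10, ΣRT = 7438, M = 743.800
Σ(x−M)² = 3071043.60; s = √(3071043.60/9) = 584.146
Cutoffs: 743.800 ± 2.5·584.146 → [-716.6, 2204.2]
Outside: 2380 → excluded.
Retained (n=9): Σ = 5058, mean = 5058/9 = 562.000

562 ms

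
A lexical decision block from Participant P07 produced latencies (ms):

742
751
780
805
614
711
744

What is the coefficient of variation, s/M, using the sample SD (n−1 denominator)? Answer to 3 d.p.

n = 7, Σ = 5147, M = 735.2857
Σ(x−M)² = 22527.429; s = √(22527.429/6) = 61.2746
CV = 61.2746 / 735.2857 = 0.08333

0.083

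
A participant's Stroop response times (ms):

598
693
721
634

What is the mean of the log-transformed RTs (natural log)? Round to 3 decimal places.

6.492

ln(RT): 6.3936, 6.5410, 6.5806, 6.4520
Σ ln(RT) = 25.9673
Mean = 25.9673/4 = 6.49183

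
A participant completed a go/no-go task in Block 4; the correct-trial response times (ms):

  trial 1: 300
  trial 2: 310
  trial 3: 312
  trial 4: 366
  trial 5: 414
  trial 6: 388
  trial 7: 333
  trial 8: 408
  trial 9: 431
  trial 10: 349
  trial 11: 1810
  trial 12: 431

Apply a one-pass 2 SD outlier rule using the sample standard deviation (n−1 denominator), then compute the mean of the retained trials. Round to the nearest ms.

n = 12, ΣRT = 5852, M = 487.667
Σ(x−M)² = 1932290.67; s = √(1932290.67/11) = 419.121
Cutoffs: 487.667 ± 2·419.121 → [-350.6, 1325.9]
Outside: 1810 → excluded.
Retained (n=11): Σ = 4042, mean = 4042/11 = 367.455

367 ms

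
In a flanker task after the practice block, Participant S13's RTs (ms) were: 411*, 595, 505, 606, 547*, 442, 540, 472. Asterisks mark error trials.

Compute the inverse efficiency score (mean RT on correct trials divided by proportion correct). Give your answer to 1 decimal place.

702.2 ms

Correct trials (n=6): 595, 505, 606, 442, 540, 472
Mean correct RT = 3160/6 = 526.6667 ms
Proportion correct = 6/8
IES = 526.6667 / (6/8) = 702.222 ms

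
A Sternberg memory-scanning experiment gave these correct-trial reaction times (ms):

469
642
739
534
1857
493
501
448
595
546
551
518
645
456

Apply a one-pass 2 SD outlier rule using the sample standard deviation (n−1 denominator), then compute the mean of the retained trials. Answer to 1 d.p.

549.0 ms

n = 14, ΣRT = 8994, M = 642.429
Σ(x−M)² = 1676629.43; s = √(1676629.43/13) = 359.126
Cutoffs: 642.429 ± 2·359.126 → [-75.8, 1360.7]
Outside: 1857 → excluded.
Retained (n=13): Σ = 7137, mean = 7137/13 = 549.000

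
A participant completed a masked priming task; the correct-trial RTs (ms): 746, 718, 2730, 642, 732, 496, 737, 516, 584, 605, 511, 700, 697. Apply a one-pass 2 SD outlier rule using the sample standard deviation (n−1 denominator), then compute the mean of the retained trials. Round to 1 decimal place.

640.3 ms

n = 13, ΣRT = 10414, M = 801.077
Σ(x−M)² = 4129964.92; s = √(4129964.92/12) = 586.655
Cutoffs: 801.077 ± 2·586.655 → [-372.2, 1974.4]
Outside: 2730 → excluded.
Retained (n=12): Σ = 7684, mean = 7684/12 = 640.333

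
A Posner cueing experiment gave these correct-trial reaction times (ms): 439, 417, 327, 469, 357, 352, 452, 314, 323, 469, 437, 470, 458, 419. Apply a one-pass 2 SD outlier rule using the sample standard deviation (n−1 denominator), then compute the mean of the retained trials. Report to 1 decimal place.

407.4 ms

n = 14, ΣRT = 5703, M = 407.357
Σ(x−M)² = 46079.21; s = √(46079.21/13) = 59.536
Cutoffs: 407.357 ± 2·59.536 → [288.3, 526.4]
No RTs fall outside the cutoffs; all 14 retained. Mean = 5703/14 = 407.357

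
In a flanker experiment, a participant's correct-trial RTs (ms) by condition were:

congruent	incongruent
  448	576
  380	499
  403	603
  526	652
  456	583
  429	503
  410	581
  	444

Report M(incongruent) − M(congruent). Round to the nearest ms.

119 ms

M(congruent) = 3052/7 = 436.000
M(incongruent) = 4441/8 = 555.125
Difference = 555.125 − 436.000 = 119.125 ms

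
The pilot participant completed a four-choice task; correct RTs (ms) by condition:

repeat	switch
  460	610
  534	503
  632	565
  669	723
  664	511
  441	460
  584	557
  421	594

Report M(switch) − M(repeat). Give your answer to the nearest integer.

15 ms

M(repeat) = 4405/8 = 550.625
M(switch) = 4523/8 = 565.375
Difference = 565.375 − 550.625 = 14.750 ms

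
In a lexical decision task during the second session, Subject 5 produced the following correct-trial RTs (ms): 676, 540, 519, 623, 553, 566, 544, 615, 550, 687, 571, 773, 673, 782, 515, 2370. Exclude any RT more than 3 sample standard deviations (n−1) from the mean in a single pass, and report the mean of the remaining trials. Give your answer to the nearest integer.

n = 16, ΣRT = 11557, M = 722.312
Σ(x−M)² = 3003243.44; s = √(3003243.44/15) = 447.455
Cutoffs: 722.312 ± 3·447.455 → [-620.1, 2064.7]
Outside: 2370 → excluded.
Retained (n=15): Σ = 9187, mean = 9187/15 = 612.467

612 ms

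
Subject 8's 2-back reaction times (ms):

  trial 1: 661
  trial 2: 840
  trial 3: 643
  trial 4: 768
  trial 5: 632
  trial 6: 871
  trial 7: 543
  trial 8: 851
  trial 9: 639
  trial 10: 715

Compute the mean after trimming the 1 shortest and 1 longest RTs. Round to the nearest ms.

719 ms

Sorted: 543, 632, 639, 643, 661, 715, 768, 840, 851, 871
Drop lowest 1 (543) and highest 1 (871)
Remaining (n=8): Σ = 5749, mean = 5749/8 = 718.625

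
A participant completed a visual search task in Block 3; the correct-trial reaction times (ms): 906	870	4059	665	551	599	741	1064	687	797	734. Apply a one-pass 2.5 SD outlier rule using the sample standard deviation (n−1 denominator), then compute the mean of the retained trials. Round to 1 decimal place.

n = 11, ΣRT = 11673, M = 1061.182
Σ(x−M)² = 10097779.64; s = √(10097779.64/10) = 1004.877
Cutoffs: 1061.182 ± 2.5·1004.877 → [-1451.0, 3573.4]
Outside: 4059 → excluded.
Retained (n=10): Σ = 7614, mean = 7614/10 = 761.400

761.4 ms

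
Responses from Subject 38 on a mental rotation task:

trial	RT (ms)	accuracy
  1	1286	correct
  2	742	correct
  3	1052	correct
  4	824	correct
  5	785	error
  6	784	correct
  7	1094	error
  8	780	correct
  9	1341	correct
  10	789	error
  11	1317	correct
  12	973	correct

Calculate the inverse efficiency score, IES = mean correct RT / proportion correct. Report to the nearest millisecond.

Correct trials (n=9): 1286, 742, 1052, 824, 784, 780, 1341, 1317, 973
Mean correct RT = 9099/9 = 1011.0000 ms
Proportion correct = 9/12
IES = 1011.0000 / (9/12) = 1348.000 ms

1348 ms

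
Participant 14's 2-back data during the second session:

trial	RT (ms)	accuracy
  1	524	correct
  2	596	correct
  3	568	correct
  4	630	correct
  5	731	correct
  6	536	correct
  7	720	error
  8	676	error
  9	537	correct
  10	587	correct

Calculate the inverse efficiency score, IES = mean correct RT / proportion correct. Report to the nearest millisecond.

Correct trials (n=8): 524, 596, 568, 630, 731, 536, 537, 587
Mean correct RT = 4709/8 = 588.6250 ms
Proportion correct = 8/10
IES = 588.6250 / (8/10) = 735.781 ms

736 ms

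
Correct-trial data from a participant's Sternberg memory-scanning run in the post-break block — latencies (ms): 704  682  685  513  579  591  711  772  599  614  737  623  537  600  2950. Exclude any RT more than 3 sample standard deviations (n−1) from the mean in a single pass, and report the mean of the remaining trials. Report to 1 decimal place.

639.1 ms

n = 15, ΣRT = 11897, M = 793.133
Σ(x−M)² = 5061217.73; s = √(5061217.73/14) = 601.262
Cutoffs: 793.133 ± 3·601.262 → [-1010.7, 2596.9]
Outside: 2950 → excluded.
Retained (n=14): Σ = 8947, mean = 8947/14 = 639.071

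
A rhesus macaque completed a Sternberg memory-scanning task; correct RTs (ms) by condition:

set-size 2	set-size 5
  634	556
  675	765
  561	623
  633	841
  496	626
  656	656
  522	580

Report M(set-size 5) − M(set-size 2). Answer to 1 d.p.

67.1 ms

M(set-size 2) = 4177/7 = 596.714
M(set-size 5) = 4647/7 = 663.857
Difference = 663.857 − 596.714 = 67.143 ms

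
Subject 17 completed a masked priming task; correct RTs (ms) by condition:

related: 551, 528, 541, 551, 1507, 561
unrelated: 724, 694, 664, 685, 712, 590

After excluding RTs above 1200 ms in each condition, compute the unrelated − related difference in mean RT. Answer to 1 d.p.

related: exclude 1507
M(related) = 2732/5 = 546.400
M(unrelated) = 4069/6 = 678.167
Difference = 678.167 − 546.400 = 131.767 ms

131.8 ms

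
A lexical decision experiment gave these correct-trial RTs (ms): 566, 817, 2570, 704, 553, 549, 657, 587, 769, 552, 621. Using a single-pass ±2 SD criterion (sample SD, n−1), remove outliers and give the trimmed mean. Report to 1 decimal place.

n = 11, ΣRT = 8945, M = 813.182
Σ(x−M)² = 3479583.64; s = √(3479583.64/10) = 589.880
Cutoffs: 813.182 ± 2·589.880 → [-366.6, 1992.9]
Outside: 2570 → excluded.
Retained (n=10): Σ = 6375, mean = 6375/10 = 637.500

637.5 ms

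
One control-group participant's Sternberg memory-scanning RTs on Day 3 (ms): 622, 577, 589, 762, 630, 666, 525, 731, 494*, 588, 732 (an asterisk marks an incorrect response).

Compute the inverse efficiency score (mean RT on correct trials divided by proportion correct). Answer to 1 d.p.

Correct trials (n=10): 622, 577, 589, 762, 630, 666, 525, 731, 588, 732
Mean correct RT = 6422/10 = 642.2000 ms
Proportion correct = 10/11
IES = 642.2000 / (10/11) = 706.420 ms

706.4 ms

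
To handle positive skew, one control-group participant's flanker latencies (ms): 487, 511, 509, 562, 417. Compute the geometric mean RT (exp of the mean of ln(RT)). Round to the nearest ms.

ln(RT): 6.1883, 6.2364, 6.2324, 6.3315, 6.0331
Mean ln(RT) = 31.0217/5 = 6.20433
Geometric mean = exp(6.20433) = 494.89 ms

495 ms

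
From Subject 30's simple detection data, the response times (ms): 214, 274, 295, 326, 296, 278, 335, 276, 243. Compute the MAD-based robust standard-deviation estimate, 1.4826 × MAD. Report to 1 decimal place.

26.7 ms

Sorted: 214, 243, 274, 276, 278, 295, 296, 326, 335 → median = 278
|x − 278| sorted: 0, 2, 4, 17, 18, 35, 48, 57, 64 → MAD = 18
Robust SD ≈ 1.4826 × 18 = 26.687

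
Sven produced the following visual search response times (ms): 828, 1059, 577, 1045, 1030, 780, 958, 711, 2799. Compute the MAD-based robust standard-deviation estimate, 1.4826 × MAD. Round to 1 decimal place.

Sorted: 577, 711, 780, 828, 958, 1030, 1045, 1059, 2799 → median = 958
|x − 958| sorted: 0, 72, 87, 101, 130, 178, 247, 381, 1841 → MAD = 130
Robust SD ≈ 1.4826 × 130 = 192.738

192.7 ms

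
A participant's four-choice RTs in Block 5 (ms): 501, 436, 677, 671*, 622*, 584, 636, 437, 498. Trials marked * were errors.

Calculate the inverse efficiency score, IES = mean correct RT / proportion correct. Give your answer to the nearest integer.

Correct trials (n=7): 501, 436, 677, 584, 636, 437, 498
Mean correct RT = 3769/7 = 538.4286 ms
Proportion correct = 7/9
IES = 538.4286 / (7/9) = 692.265 ms

692 ms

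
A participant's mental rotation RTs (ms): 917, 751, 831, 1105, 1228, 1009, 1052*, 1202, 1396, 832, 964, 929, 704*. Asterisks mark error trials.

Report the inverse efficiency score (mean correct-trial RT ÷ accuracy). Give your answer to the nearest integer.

Correct trials (n=11): 917, 751, 831, 1105, 1228, 1009, 1202, 1396, 832, 964, 929
Mean correct RT = 11164/11 = 1014.9091 ms
Proportion correct = 11/13
IES = 1014.9091 / (11/13) = 1199.438 ms

1199 ms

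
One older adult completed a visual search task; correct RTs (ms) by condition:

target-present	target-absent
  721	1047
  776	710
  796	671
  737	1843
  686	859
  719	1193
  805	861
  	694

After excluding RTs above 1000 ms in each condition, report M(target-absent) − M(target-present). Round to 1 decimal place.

target-absent: exclude 1047, 1843, 1193
M(target-present) = 5240/7 = 748.571
M(target-absent) = 3795/5 = 759.000
Difference = 759.000 − 748.571 = 10.429 ms

10.4 ms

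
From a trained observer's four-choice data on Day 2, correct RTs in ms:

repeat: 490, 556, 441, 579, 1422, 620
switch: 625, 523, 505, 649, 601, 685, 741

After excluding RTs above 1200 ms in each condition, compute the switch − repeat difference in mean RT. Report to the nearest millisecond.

81 ms

repeat: exclude 1422
M(repeat) = 2686/5 = 537.200
M(switch) = 4329/7 = 618.429
Difference = 618.429 − 537.200 = 81.229 ms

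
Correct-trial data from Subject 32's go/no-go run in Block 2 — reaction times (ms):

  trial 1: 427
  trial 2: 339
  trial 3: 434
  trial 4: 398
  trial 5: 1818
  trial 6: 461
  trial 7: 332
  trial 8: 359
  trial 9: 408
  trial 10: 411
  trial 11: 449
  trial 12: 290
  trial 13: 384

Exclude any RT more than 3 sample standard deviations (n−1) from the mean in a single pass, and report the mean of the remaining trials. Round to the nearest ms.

n = 13, ΣRT = 6510, M = 500.769
Σ(x−M)² = 1909294.31; s = √(1909294.31/12) = 398.883
Cutoffs: 500.769 ± 3·398.883 → [-695.9, 1697.4]
Outside: 1818 → excluded.
Retained (n=12): Σ = 4692, mean = 4692/12 = 391.000

391 ms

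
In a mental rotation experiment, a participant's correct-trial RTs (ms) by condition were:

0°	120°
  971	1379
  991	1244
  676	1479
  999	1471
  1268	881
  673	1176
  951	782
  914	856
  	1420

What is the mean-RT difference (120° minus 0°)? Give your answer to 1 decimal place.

257.2 ms

M(0°) = 7443/8 = 930.375
M(120°) = 10688/9 = 1187.556
Difference = 1187.556 − 930.375 = 257.181 ms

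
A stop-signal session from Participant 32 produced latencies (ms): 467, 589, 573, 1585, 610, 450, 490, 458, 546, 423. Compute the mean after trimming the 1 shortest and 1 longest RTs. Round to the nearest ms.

523 ms

Sorted: 423, 450, 458, 467, 490, 546, 573, 589, 610, 1585
Drop lowest 1 (423) and highest 1 (1585)
Remaining (n=8): Σ = 4183, mean = 4183/8 = 522.875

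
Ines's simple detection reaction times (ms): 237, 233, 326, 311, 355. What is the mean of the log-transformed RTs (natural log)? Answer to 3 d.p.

ln(RT): 5.4681, 5.4510, 5.7869, 5.7398, 5.8721
Σ ln(RT) = 28.3179
Mean = 28.3179/5 = 5.66358

5.664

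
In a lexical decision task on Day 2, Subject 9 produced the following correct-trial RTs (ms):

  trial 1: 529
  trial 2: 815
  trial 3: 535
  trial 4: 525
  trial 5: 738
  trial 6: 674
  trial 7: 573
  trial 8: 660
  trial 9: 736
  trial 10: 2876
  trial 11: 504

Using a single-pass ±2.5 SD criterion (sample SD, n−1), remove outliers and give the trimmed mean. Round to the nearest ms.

629 ms

n = 11, ΣRT = 9165, M = 833.182
Σ(x−M)² = 4699741.64; s = √(4699741.64/10) = 685.547
Cutoffs: 833.182 ± 2.5·685.547 → [-880.7, 2547.0]
Outside: 2876 → excluded.
Retained (n=10): Σ = 6289, mean = 6289/10 = 628.900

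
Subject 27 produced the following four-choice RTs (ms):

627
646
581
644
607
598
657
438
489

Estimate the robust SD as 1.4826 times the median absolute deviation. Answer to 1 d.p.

Sorted: 438, 489, 581, 598, 607, 627, 644, 646, 657 → median = 607
|x − 607| sorted: 0, 9, 20, 26, 37, 39, 50, 118, 169 → MAD = 37
Robust SD ≈ 1.4826 × 37 = 54.856

54.9 ms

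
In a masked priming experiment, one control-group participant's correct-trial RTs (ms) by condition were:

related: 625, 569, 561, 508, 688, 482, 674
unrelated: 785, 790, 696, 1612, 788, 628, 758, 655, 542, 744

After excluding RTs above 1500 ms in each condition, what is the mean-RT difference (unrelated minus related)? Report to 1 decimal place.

122.8 ms

unrelated: exclude 1612
M(related) = 4107/7 = 586.714
M(unrelated) = 6386/9 = 709.556
Difference = 709.556 − 586.714 = 122.841 ms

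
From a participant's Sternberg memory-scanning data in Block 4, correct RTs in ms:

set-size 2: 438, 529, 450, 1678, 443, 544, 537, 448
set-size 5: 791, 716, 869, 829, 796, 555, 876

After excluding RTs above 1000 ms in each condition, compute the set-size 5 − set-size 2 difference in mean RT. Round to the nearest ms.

292 ms

set-size 2: exclude 1678
M(set-size 2) = 3389/7 = 484.143
M(set-size 5) = 5432/7 = 776.000
Difference = 776.000 − 484.143 = 291.857 ms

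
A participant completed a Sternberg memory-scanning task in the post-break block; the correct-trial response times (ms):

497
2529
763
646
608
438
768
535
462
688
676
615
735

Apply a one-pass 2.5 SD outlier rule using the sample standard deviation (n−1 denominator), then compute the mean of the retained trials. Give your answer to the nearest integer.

n = 13, ΣRT = 9960, M = 766.154
Σ(x−M)² = 3511213.69; s = √(3511213.69/12) = 540.926
Cutoffs: 766.154 ± 2.5·540.926 → [-586.2, 2118.5]
Outside: 2529 → excluded.
Retained (n=12): Σ = 7431, mean = 7431/12 = 619.250

619 ms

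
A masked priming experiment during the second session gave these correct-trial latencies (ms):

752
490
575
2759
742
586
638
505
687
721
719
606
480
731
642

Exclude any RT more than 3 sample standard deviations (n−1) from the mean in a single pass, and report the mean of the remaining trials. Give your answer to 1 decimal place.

633.9 ms

n = 15, ΣRT = 11633, M = 775.533
Σ(x−M)² = 4335491.73; s = √(4335491.73/14) = 556.487
Cutoffs: 775.533 ± 3·556.487 → [-893.9, 2445.0]
Outside: 2759 → excluded.
Retained (n=14): Σ = 8874, mean = 8874/14 = 633.857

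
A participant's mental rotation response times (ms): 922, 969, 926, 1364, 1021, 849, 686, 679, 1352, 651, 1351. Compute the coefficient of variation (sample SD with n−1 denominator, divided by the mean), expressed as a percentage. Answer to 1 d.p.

n = 11, Σ = 10770, M = 979.0909
Σ(x−M)² = 733992.909; s = √(733992.909/10) = 270.9230
CV = 270.9230 / 979.0909 = 0.27671 = 27.671%

27.7%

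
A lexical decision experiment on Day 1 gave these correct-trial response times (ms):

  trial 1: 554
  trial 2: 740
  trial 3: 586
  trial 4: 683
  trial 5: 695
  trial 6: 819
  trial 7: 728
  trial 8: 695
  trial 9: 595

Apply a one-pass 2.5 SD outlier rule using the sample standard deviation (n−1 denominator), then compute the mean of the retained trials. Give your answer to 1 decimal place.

n = 9, ΣRT = 6095, M = 677.222
Σ(x−M)² = 57551.56; s = √(57551.56/8) = 84.817
Cutoffs: 677.222 ± 2.5·84.817 → [465.2, 889.3]
No RTs fall outside the cutoffs; all 9 retained. Mean = 6095/9 = 677.222

677.2 ms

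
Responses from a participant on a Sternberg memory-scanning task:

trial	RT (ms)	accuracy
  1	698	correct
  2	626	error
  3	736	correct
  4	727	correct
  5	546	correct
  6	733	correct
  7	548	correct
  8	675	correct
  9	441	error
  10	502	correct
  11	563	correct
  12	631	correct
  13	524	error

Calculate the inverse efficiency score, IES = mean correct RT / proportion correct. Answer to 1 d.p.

Correct trials (n=10): 698, 736, 727, 546, 733, 548, 675, 502, 563, 631
Mean correct RT = 6359/10 = 635.9000 ms
Proportion correct = 10/13
IES = 635.9000 / (10/13) = 826.670 ms

826.7 ms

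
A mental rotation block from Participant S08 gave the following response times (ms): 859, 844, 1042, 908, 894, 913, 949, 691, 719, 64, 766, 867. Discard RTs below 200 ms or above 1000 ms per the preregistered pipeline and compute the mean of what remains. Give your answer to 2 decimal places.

Excluded: 64, 1042
Retained (n=10): Σ = 8410
Mean = 8410/10 = 841.0000

841.00 ms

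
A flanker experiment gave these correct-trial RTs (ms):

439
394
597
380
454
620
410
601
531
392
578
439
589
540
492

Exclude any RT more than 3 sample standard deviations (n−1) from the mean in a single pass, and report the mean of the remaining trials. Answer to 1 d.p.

n = 15, ΣRT = 7456, M = 497.067
Σ(x−M)² = 105468.93; s = √(105468.93/14) = 86.796
Cutoffs: 497.067 ± 3·86.796 → [236.7, 757.5]
No RTs fall outside the cutoffs; all 15 retained. Mean = 7456/15 = 497.067

497.1 ms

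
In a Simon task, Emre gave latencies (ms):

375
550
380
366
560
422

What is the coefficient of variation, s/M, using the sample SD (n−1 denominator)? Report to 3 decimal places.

0.203

n = 6, Σ = 2653, M = 442.1667
Σ(x−M)² = 40096.833; s = √(40096.833/5) = 89.5509
CV = 89.5509 / 442.1667 = 0.20253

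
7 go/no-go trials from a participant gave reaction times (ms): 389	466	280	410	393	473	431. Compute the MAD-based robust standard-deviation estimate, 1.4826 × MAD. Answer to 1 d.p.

31.1 ms

Sorted: 280, 389, 393, 410, 431, 466, 473 → median = 410
|x − 410| sorted: 0, 17, 21, 21, 56, 63, 130 → MAD = 21
Robust SD ≈ 1.4826 × 21 = 31.135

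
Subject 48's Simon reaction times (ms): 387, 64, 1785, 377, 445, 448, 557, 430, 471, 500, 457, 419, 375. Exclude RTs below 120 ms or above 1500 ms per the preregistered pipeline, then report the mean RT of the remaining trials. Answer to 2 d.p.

442.36 ms

Excluded: 64, 1785
Retained (n=11): Σ = 4866
Mean = 4866/11 = 442.3636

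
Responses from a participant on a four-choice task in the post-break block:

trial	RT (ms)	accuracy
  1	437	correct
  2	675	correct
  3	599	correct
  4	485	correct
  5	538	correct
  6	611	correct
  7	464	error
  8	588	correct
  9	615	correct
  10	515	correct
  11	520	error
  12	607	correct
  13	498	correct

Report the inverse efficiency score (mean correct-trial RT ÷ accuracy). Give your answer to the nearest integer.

Correct trials (n=11): 437, 675, 599, 485, 538, 611, 588, 615, 515, 607, 498
Mean correct RT = 6168/11 = 560.7273 ms
Proportion correct = 11/13
IES = 560.7273 / (11/13) = 662.678 ms

663 ms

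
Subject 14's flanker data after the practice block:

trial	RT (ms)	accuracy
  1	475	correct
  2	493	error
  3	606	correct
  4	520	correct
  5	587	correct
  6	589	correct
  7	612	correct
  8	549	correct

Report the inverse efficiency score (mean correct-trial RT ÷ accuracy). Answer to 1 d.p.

642.9 ms

Correct trials (n=7): 475, 606, 520, 587, 589, 612, 549
Mean correct RT = 3938/7 = 562.5714 ms
Proportion correct = 7/8
IES = 562.5714 / (7/8) = 642.939 ms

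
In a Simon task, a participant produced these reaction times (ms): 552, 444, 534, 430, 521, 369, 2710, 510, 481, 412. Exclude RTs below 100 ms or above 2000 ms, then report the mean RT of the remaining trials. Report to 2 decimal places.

Excluded: 2710
Retained (n=9): Σ = 4253
Mean = 4253/9 = 472.5556

472.56 ms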